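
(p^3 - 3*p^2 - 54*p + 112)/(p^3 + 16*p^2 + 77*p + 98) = (p^2 - 10*p + 16)/(p^2 + 9*p + 14)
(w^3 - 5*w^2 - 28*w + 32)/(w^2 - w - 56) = (w^2 + 3*w - 4)/(w + 7)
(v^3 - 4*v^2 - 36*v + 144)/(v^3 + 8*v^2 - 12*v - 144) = (v - 6)/(v + 6)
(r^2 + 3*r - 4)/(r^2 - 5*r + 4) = (r + 4)/(r - 4)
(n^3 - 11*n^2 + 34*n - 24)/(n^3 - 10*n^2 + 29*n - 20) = (n - 6)/(n - 5)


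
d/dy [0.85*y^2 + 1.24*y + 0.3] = 1.7*y + 1.24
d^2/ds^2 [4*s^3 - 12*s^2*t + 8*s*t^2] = 24*s - 24*t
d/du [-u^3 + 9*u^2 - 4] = 3*u*(6 - u)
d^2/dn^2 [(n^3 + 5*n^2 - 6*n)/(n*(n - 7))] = 156/(n^3 - 21*n^2 + 147*n - 343)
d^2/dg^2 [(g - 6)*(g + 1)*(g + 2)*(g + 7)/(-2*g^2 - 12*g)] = (-g^6 - 18*g^5 - 108*g^4 - 242*g^3 + 252*g^2 + 1512*g + 3024)/(g^3*(g^3 + 18*g^2 + 108*g + 216))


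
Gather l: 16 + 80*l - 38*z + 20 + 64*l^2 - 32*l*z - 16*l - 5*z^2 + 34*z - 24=64*l^2 + l*(64 - 32*z) - 5*z^2 - 4*z + 12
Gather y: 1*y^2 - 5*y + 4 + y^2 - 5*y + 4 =2*y^2 - 10*y + 8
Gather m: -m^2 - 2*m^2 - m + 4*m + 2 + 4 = -3*m^2 + 3*m + 6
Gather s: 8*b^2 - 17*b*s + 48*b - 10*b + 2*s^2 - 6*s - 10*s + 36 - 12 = 8*b^2 + 38*b + 2*s^2 + s*(-17*b - 16) + 24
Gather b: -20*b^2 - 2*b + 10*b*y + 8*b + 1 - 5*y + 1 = -20*b^2 + b*(10*y + 6) - 5*y + 2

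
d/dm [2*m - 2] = 2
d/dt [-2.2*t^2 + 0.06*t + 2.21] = 0.06 - 4.4*t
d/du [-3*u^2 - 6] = -6*u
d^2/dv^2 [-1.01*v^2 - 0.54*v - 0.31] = -2.02000000000000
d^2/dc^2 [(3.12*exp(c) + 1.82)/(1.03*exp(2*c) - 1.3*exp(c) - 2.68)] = (3.310008*exp(4*c) + 11.901032*exp(3*c) + 44.363748*exp(2*c) + 12.301432*exp(c) + 16.068208)*exp(c)/(1.092727*exp(6*c) - 4.13751*exp(5*c) - 3.307536*exp(4*c) + 19.33412*exp(3*c) + 8.606016*exp(2*c) - 28.01136*exp(c) - 19.248832)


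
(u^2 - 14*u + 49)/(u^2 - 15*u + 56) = (u - 7)/(u - 8)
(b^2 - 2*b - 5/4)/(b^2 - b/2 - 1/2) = (b - 5/2)/(b - 1)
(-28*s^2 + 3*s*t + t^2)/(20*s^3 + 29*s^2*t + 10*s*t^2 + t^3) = (-28*s^2 + 3*s*t + t^2)/(20*s^3 + 29*s^2*t + 10*s*t^2 + t^3)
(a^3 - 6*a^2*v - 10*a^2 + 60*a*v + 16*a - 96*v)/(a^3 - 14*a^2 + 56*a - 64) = (a - 6*v)/(a - 4)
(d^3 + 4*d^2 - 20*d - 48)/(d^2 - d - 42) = (d^2 - 2*d - 8)/(d - 7)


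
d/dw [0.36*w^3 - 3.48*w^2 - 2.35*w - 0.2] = 1.08*w^2 - 6.96*w - 2.35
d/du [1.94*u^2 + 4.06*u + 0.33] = 3.88*u + 4.06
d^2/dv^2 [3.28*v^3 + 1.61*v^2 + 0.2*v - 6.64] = 19.68*v + 3.22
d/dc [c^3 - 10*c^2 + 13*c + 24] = 3*c^2 - 20*c + 13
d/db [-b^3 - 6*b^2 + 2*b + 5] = -3*b^2 - 12*b + 2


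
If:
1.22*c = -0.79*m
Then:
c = -0.647540983606557*m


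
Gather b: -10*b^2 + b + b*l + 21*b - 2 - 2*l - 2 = -10*b^2 + b*(l + 22) - 2*l - 4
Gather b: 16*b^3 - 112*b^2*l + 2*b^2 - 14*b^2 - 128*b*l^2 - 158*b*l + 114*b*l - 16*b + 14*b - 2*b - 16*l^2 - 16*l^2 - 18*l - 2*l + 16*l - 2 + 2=16*b^3 + b^2*(-112*l - 12) + b*(-128*l^2 - 44*l - 4) - 32*l^2 - 4*l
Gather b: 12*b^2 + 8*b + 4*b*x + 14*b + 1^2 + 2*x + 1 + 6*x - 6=12*b^2 + b*(4*x + 22) + 8*x - 4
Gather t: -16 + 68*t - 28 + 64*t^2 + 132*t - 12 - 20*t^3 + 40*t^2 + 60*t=-20*t^3 + 104*t^2 + 260*t - 56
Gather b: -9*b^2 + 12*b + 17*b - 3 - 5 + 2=-9*b^2 + 29*b - 6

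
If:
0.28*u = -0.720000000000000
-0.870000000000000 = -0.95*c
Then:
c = 0.92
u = -2.57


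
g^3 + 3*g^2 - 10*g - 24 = (g - 3)*(g + 2)*(g + 4)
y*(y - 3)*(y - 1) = y^3 - 4*y^2 + 3*y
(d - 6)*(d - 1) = d^2 - 7*d + 6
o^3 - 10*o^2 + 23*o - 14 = (o - 7)*(o - 2)*(o - 1)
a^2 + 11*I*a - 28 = (a + 4*I)*(a + 7*I)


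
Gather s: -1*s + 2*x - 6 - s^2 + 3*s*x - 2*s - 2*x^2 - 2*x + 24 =-s^2 + s*(3*x - 3) - 2*x^2 + 18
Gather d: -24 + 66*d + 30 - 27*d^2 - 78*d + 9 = -27*d^2 - 12*d + 15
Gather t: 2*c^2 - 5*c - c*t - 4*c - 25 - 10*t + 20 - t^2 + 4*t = 2*c^2 - 9*c - t^2 + t*(-c - 6) - 5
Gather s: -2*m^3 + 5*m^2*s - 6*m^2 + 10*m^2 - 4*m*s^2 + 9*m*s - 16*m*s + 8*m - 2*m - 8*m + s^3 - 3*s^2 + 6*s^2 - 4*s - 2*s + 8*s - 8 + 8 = -2*m^3 + 4*m^2 - 2*m + s^3 + s^2*(3 - 4*m) + s*(5*m^2 - 7*m + 2)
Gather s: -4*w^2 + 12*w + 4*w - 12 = -4*w^2 + 16*w - 12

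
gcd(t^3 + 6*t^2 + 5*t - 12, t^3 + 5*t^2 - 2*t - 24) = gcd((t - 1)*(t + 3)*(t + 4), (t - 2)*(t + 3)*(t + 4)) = t^2 + 7*t + 12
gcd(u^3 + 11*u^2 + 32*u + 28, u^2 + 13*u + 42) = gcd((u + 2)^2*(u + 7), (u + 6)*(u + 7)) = u + 7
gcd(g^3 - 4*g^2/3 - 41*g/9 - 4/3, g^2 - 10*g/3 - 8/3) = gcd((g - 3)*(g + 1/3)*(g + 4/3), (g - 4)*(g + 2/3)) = 1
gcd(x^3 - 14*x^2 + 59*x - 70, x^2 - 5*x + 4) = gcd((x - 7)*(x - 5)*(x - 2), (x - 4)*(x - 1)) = 1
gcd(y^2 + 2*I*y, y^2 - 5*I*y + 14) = y + 2*I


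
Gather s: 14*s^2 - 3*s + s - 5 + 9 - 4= 14*s^2 - 2*s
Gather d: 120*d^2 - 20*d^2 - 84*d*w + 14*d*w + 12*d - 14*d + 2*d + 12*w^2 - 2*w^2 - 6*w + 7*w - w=100*d^2 - 70*d*w + 10*w^2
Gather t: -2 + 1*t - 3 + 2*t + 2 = 3*t - 3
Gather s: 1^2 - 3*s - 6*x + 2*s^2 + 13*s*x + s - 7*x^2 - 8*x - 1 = 2*s^2 + s*(13*x - 2) - 7*x^2 - 14*x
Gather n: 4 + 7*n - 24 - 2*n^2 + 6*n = -2*n^2 + 13*n - 20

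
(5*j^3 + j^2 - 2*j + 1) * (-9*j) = -45*j^4 - 9*j^3 + 18*j^2 - 9*j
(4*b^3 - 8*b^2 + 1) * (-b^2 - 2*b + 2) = -4*b^5 + 24*b^3 - 17*b^2 - 2*b + 2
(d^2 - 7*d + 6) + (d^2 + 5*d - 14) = 2*d^2 - 2*d - 8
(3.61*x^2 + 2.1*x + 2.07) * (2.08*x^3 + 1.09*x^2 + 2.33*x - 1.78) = 7.5088*x^5 + 8.3029*x^4 + 15.0059*x^3 + 0.7235*x^2 + 1.0851*x - 3.6846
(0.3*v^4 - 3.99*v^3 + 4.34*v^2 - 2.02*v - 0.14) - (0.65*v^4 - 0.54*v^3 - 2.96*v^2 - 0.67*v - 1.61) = -0.35*v^4 - 3.45*v^3 + 7.3*v^2 - 1.35*v + 1.47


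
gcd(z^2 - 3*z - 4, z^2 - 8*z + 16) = z - 4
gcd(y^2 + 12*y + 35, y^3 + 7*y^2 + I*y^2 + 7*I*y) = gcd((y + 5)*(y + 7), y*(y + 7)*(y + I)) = y + 7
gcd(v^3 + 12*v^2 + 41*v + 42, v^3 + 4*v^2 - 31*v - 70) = v^2 + 9*v + 14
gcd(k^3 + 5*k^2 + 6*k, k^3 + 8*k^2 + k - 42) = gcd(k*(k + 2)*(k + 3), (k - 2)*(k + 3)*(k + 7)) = k + 3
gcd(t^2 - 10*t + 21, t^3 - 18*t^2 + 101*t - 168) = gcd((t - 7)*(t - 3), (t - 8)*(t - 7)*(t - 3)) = t^2 - 10*t + 21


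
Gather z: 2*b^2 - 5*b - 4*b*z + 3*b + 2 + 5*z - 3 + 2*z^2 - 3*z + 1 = 2*b^2 - 2*b + 2*z^2 + z*(2 - 4*b)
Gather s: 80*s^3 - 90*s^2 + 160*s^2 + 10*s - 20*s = 80*s^3 + 70*s^2 - 10*s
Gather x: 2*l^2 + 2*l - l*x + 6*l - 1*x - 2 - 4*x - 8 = 2*l^2 + 8*l + x*(-l - 5) - 10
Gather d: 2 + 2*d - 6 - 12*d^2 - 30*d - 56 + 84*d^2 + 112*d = 72*d^2 + 84*d - 60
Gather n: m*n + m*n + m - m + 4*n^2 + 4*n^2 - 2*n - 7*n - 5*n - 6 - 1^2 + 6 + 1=8*n^2 + n*(2*m - 14)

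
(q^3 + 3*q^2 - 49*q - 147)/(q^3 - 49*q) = (q + 3)/q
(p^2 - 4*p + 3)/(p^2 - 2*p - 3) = (p - 1)/(p + 1)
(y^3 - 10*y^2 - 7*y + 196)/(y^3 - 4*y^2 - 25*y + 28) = (y - 7)/(y - 1)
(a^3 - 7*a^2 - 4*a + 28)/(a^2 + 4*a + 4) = (a^2 - 9*a + 14)/(a + 2)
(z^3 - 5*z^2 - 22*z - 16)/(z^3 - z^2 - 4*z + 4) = (z^2 - 7*z - 8)/(z^2 - 3*z + 2)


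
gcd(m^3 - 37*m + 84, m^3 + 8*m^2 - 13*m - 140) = m^2 + 3*m - 28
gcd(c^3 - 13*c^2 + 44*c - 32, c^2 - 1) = c - 1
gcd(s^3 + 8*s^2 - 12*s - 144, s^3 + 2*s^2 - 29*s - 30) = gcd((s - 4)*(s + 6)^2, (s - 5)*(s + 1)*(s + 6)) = s + 6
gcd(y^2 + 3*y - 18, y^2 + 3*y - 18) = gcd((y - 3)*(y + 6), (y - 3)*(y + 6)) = y^2 + 3*y - 18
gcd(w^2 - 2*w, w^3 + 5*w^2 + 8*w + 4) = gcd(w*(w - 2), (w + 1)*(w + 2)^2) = 1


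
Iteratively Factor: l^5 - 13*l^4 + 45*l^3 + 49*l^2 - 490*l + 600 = (l - 2)*(l^4 - 11*l^3 + 23*l^2 + 95*l - 300) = (l - 5)*(l - 2)*(l^3 - 6*l^2 - 7*l + 60) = (l - 5)*(l - 2)*(l + 3)*(l^2 - 9*l + 20) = (l - 5)^2*(l - 2)*(l + 3)*(l - 4)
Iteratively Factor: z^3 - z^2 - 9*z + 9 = (z + 3)*(z^2 - 4*z + 3) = (z - 1)*(z + 3)*(z - 3)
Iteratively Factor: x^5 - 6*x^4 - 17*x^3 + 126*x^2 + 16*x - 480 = (x + 4)*(x^4 - 10*x^3 + 23*x^2 + 34*x - 120) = (x + 2)*(x + 4)*(x^3 - 12*x^2 + 47*x - 60) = (x - 3)*(x + 2)*(x + 4)*(x^2 - 9*x + 20) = (x - 4)*(x - 3)*(x + 2)*(x + 4)*(x - 5)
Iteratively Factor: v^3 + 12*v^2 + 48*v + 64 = (v + 4)*(v^2 + 8*v + 16) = (v + 4)^2*(v + 4)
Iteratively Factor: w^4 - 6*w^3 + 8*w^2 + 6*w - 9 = (w + 1)*(w^3 - 7*w^2 + 15*w - 9) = (w - 3)*(w + 1)*(w^2 - 4*w + 3) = (w - 3)*(w - 1)*(w + 1)*(w - 3)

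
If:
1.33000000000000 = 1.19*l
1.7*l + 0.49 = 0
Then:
No Solution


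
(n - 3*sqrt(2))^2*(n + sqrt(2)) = n^3 - 5*sqrt(2)*n^2 + 6*n + 18*sqrt(2)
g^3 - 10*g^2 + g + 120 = (g - 8)*(g - 5)*(g + 3)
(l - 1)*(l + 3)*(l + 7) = l^3 + 9*l^2 + 11*l - 21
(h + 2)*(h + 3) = h^2 + 5*h + 6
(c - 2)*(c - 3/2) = c^2 - 7*c/2 + 3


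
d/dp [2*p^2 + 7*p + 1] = 4*p + 7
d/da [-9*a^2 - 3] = -18*a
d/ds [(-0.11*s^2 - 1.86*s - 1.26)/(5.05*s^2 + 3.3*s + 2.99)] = (9.03*s^2 + 12.0682*s - 1.4034)/(25.5025*s^4 + 33.33*s^3 + 41.089*s^2 + 19.734*s + 8.9401)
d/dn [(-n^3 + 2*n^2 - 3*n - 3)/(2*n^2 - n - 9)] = (-2*n^4 + 2*n^3 + 31*n^2 - 24*n + 24)/(4*n^4 - 4*n^3 - 35*n^2 + 18*n + 81)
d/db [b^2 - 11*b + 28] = 2*b - 11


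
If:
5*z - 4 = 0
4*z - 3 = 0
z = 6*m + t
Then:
No Solution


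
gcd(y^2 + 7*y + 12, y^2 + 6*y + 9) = y + 3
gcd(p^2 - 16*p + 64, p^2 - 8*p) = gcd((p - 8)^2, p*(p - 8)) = p - 8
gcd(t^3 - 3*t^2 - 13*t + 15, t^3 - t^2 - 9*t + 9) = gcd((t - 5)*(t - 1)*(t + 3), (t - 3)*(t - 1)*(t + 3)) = t^2 + 2*t - 3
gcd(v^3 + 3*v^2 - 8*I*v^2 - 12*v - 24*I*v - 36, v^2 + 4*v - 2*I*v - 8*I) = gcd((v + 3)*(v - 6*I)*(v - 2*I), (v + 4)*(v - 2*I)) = v - 2*I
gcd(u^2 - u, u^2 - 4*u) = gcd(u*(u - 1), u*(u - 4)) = u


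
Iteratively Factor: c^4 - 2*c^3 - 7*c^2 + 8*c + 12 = (c + 1)*(c^3 - 3*c^2 - 4*c + 12) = (c - 3)*(c + 1)*(c^2 - 4) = (c - 3)*(c + 1)*(c + 2)*(c - 2)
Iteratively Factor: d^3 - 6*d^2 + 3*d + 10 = (d - 2)*(d^2 - 4*d - 5) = (d - 5)*(d - 2)*(d + 1)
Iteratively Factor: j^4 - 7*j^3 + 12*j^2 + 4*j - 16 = (j + 1)*(j^3 - 8*j^2 + 20*j - 16) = (j - 4)*(j + 1)*(j^2 - 4*j + 4) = (j - 4)*(j - 2)*(j + 1)*(j - 2)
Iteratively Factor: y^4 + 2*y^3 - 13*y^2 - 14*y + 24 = (y + 4)*(y^3 - 2*y^2 - 5*y + 6) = (y + 2)*(y + 4)*(y^2 - 4*y + 3) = (y - 3)*(y + 2)*(y + 4)*(y - 1)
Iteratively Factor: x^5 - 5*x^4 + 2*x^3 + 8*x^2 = (x - 2)*(x^4 - 3*x^3 - 4*x^2) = (x - 4)*(x - 2)*(x^3 + x^2) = x*(x - 4)*(x - 2)*(x^2 + x) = x*(x - 4)*(x - 2)*(x + 1)*(x)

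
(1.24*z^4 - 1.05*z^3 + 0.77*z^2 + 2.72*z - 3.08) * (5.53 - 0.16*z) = -0.1984*z^5 + 7.0252*z^4 - 5.9297*z^3 + 3.8229*z^2 + 15.5344*z - 17.0324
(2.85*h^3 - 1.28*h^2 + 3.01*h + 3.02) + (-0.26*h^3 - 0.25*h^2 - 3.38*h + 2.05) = 2.59*h^3 - 1.53*h^2 - 0.37*h + 5.07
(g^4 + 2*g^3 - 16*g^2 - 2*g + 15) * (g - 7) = g^5 - 5*g^4 - 30*g^3 + 110*g^2 + 29*g - 105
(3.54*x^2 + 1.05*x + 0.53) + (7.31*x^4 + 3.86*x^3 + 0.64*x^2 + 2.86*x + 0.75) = 7.31*x^4 + 3.86*x^3 + 4.18*x^2 + 3.91*x + 1.28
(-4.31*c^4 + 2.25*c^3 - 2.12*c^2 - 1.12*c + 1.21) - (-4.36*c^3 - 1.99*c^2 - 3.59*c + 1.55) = -4.31*c^4 + 6.61*c^3 - 0.13*c^2 + 2.47*c - 0.34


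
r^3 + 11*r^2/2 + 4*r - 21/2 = (r - 1)*(r + 3)*(r + 7/2)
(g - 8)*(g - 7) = g^2 - 15*g + 56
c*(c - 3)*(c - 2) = c^3 - 5*c^2 + 6*c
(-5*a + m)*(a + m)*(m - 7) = -5*a^2*m + 35*a^2 - 4*a*m^2 + 28*a*m + m^3 - 7*m^2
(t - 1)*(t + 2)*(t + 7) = t^3 + 8*t^2 + 5*t - 14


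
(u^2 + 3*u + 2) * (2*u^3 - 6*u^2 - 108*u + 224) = 2*u^5 - 122*u^3 - 112*u^2 + 456*u + 448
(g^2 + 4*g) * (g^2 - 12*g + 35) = g^4 - 8*g^3 - 13*g^2 + 140*g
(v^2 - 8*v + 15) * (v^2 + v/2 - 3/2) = v^4 - 15*v^3/2 + 19*v^2/2 + 39*v/2 - 45/2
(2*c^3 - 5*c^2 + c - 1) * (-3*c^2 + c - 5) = -6*c^5 + 17*c^4 - 18*c^3 + 29*c^2 - 6*c + 5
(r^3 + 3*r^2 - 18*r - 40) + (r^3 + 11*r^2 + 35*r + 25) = 2*r^3 + 14*r^2 + 17*r - 15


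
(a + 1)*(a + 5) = a^2 + 6*a + 5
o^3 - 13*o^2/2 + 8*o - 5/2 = (o - 5)*(o - 1)*(o - 1/2)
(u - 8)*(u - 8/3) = u^2 - 32*u/3 + 64/3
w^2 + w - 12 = (w - 3)*(w + 4)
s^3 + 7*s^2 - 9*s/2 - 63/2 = (s + 7)*(s - 3*sqrt(2)/2)*(s + 3*sqrt(2)/2)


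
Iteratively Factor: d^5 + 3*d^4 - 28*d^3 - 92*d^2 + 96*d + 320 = (d + 4)*(d^4 - d^3 - 24*d^2 + 4*d + 80) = (d - 5)*(d + 4)*(d^3 + 4*d^2 - 4*d - 16) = (d - 5)*(d + 2)*(d + 4)*(d^2 + 2*d - 8) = (d - 5)*(d + 2)*(d + 4)^2*(d - 2)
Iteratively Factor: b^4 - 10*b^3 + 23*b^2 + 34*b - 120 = (b - 5)*(b^3 - 5*b^2 - 2*b + 24) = (b - 5)*(b - 4)*(b^2 - b - 6) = (b - 5)*(b - 4)*(b + 2)*(b - 3)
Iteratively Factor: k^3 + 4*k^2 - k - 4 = (k + 4)*(k^2 - 1) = (k - 1)*(k + 4)*(k + 1)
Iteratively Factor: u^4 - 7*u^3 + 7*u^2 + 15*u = (u)*(u^3 - 7*u^2 + 7*u + 15) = u*(u - 5)*(u^2 - 2*u - 3) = u*(u - 5)*(u + 1)*(u - 3)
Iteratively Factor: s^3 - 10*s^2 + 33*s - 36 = (s - 4)*(s^2 - 6*s + 9) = (s - 4)*(s - 3)*(s - 3)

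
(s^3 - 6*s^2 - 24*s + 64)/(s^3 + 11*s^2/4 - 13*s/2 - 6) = 4*(s - 8)/(4*s + 3)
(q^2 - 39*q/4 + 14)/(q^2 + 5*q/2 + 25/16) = 4*(4*q^2 - 39*q + 56)/(16*q^2 + 40*q + 25)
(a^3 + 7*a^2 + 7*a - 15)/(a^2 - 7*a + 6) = (a^2 + 8*a + 15)/(a - 6)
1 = 1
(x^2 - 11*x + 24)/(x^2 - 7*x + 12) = (x - 8)/(x - 4)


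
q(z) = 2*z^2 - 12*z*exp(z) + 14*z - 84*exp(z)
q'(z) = -12*z*exp(z) + 4*z - 96*exp(z) + 14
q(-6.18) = -10.16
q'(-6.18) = -10.77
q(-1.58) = -30.52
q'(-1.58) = -8.19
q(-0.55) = -51.75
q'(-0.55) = -39.78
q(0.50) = -140.88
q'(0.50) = -152.17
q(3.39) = -3628.31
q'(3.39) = -4027.18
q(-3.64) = -25.52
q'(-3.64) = -1.93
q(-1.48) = -31.42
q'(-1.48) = -9.73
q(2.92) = -2149.22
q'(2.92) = -2403.97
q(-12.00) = 120.00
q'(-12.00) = -34.00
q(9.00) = -1555504.11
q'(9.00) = -1652979.12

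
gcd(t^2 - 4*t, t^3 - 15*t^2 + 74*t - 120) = t - 4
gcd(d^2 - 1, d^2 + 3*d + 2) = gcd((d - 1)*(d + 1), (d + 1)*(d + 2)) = d + 1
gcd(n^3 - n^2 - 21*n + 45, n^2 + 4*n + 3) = 1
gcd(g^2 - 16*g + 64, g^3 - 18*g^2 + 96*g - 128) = g^2 - 16*g + 64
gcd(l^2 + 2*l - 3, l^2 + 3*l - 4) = l - 1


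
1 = 1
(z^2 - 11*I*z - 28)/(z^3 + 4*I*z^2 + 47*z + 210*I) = (z - 4*I)/(z^2 + 11*I*z - 30)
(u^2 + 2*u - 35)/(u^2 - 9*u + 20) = (u + 7)/(u - 4)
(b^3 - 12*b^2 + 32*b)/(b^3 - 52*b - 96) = b*(b - 4)/(b^2 + 8*b + 12)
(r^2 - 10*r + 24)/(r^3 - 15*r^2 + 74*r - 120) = 1/(r - 5)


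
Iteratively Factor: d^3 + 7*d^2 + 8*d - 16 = (d + 4)*(d^2 + 3*d - 4) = (d - 1)*(d + 4)*(d + 4)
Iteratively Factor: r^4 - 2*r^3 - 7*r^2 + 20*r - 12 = (r - 1)*(r^3 - r^2 - 8*r + 12) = (r - 1)*(r + 3)*(r^2 - 4*r + 4) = (r - 2)*(r - 1)*(r + 3)*(r - 2)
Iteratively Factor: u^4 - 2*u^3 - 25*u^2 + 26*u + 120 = (u - 5)*(u^3 + 3*u^2 - 10*u - 24) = (u - 5)*(u - 3)*(u^2 + 6*u + 8) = (u - 5)*(u - 3)*(u + 2)*(u + 4)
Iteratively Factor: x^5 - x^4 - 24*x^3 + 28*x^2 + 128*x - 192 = (x + 3)*(x^4 - 4*x^3 - 12*x^2 + 64*x - 64) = (x - 2)*(x + 3)*(x^3 - 2*x^2 - 16*x + 32) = (x - 2)*(x + 3)*(x + 4)*(x^2 - 6*x + 8) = (x - 4)*(x - 2)*(x + 3)*(x + 4)*(x - 2)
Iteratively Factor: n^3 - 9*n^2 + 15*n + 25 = (n + 1)*(n^2 - 10*n + 25) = (n - 5)*(n + 1)*(n - 5)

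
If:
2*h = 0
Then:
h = 0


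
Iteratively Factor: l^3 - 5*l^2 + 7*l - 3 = (l - 1)*(l^2 - 4*l + 3) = (l - 3)*(l - 1)*(l - 1)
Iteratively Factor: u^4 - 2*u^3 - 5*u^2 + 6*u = (u - 1)*(u^3 - u^2 - 6*u) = (u - 3)*(u - 1)*(u^2 + 2*u) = u*(u - 3)*(u - 1)*(u + 2)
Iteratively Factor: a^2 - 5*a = (a)*(a - 5)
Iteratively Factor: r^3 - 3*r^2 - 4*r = (r + 1)*(r^2 - 4*r) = (r - 4)*(r + 1)*(r)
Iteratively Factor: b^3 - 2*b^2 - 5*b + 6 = (b + 2)*(b^2 - 4*b + 3) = (b - 3)*(b + 2)*(b - 1)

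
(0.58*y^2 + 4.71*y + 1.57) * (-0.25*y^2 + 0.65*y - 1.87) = -0.145*y^4 - 0.8005*y^3 + 1.5844*y^2 - 7.7872*y - 2.9359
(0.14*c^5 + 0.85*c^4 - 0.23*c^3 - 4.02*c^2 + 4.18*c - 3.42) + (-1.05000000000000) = 0.14*c^5 + 0.85*c^4 - 0.23*c^3 - 4.02*c^2 + 4.18*c - 4.47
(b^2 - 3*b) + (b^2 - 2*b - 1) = 2*b^2 - 5*b - 1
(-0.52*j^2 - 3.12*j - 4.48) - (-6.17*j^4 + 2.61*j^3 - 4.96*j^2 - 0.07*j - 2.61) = 6.17*j^4 - 2.61*j^3 + 4.44*j^2 - 3.05*j - 1.87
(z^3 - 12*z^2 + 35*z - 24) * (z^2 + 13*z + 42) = z^5 + z^4 - 79*z^3 - 73*z^2 + 1158*z - 1008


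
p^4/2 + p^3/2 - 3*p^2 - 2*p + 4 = (p/2 + 1)*(p - 2)*(p - 1)*(p + 2)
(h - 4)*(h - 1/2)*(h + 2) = h^3 - 5*h^2/2 - 7*h + 4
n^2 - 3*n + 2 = (n - 2)*(n - 1)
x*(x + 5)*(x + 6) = x^3 + 11*x^2 + 30*x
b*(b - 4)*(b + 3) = b^3 - b^2 - 12*b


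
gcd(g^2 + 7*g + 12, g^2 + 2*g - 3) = g + 3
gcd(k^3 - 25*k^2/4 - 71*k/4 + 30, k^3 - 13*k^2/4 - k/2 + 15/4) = k - 5/4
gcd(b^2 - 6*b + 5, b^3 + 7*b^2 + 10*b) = 1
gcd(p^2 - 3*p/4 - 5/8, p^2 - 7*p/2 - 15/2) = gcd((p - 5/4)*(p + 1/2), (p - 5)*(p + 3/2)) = 1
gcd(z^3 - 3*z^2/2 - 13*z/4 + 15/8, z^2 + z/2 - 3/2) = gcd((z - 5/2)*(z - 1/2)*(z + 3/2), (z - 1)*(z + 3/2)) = z + 3/2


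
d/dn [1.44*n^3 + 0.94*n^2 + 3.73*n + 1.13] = 4.32*n^2 + 1.88*n + 3.73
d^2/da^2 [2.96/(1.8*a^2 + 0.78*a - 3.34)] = (-19.1808*a^2 - 8.31168*a + 2.96*(3.6*a + 0.78)*(7.2*a + 1.56) + 35.59104)/(1.8*a^2 + 0.78*a - 3.34)^3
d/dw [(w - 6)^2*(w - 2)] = (w - 6)*(3*w - 10)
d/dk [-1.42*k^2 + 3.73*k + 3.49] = 3.73 - 2.84*k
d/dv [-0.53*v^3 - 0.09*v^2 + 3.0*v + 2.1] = -1.59*v^2 - 0.18*v + 3.0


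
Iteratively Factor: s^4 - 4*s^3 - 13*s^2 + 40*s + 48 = (s - 4)*(s^3 - 13*s - 12) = (s - 4)*(s + 3)*(s^2 - 3*s - 4) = (s - 4)^2*(s + 3)*(s + 1)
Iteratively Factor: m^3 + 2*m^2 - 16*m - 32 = (m + 4)*(m^2 - 2*m - 8) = (m - 4)*(m + 4)*(m + 2)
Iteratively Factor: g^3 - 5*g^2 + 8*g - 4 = (g - 2)*(g^2 - 3*g + 2) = (g - 2)*(g - 1)*(g - 2)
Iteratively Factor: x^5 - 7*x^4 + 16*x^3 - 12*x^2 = (x)*(x^4 - 7*x^3 + 16*x^2 - 12*x) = x*(x - 2)*(x^3 - 5*x^2 + 6*x) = x*(x - 3)*(x - 2)*(x^2 - 2*x) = x*(x - 3)*(x - 2)^2*(x)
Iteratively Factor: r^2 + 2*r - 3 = (r - 1)*(r + 3)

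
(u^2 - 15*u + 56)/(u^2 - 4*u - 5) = (-u^2 + 15*u - 56)/(-u^2 + 4*u + 5)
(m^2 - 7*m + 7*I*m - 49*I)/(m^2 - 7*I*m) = (m^2 + 7*m*(-1 + I) - 49*I)/(m*(m - 7*I))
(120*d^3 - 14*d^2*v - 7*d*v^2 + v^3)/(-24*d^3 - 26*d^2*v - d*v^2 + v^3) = (-5*d + v)/(d + v)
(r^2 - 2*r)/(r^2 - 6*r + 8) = r/(r - 4)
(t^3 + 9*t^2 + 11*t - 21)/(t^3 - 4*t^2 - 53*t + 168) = (t^2 + 2*t - 3)/(t^2 - 11*t + 24)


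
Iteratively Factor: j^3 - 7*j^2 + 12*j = (j - 3)*(j^2 - 4*j) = j*(j - 3)*(j - 4)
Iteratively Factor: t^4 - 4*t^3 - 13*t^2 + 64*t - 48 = (t - 1)*(t^3 - 3*t^2 - 16*t + 48) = (t - 1)*(t + 4)*(t^2 - 7*t + 12) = (t - 4)*(t - 1)*(t + 4)*(t - 3)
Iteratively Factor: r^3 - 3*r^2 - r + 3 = (r + 1)*(r^2 - 4*r + 3) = (r - 3)*(r + 1)*(r - 1)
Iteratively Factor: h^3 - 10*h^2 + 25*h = (h - 5)*(h^2 - 5*h) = h*(h - 5)*(h - 5)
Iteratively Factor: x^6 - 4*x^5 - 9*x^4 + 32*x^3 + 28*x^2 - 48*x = (x)*(x^5 - 4*x^4 - 9*x^3 + 32*x^2 + 28*x - 48) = x*(x - 1)*(x^4 - 3*x^3 - 12*x^2 + 20*x + 48) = x*(x - 3)*(x - 1)*(x^3 - 12*x - 16) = x*(x - 3)*(x - 1)*(x + 2)*(x^2 - 2*x - 8) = x*(x - 4)*(x - 3)*(x - 1)*(x + 2)*(x + 2)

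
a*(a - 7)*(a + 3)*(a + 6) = a^4 + 2*a^3 - 45*a^2 - 126*a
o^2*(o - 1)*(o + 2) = o^4 + o^3 - 2*o^2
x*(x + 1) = x^2 + x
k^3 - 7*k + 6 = (k - 2)*(k - 1)*(k + 3)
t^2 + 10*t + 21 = (t + 3)*(t + 7)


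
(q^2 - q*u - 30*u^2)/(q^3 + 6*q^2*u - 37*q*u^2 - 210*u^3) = 1/(q + 7*u)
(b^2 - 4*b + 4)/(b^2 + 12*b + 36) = (b^2 - 4*b + 4)/(b^2 + 12*b + 36)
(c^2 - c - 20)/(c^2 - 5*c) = (c + 4)/c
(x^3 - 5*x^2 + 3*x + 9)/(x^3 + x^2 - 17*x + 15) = (x^2 - 2*x - 3)/(x^2 + 4*x - 5)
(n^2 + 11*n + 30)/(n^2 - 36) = (n + 5)/(n - 6)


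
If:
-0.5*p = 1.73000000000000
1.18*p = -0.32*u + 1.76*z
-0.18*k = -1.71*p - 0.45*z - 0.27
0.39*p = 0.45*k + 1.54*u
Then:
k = -33.16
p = -3.46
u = 8.81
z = -0.72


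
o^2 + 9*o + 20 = (o + 4)*(o + 5)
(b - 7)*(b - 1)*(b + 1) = b^3 - 7*b^2 - b + 7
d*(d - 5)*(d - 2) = d^3 - 7*d^2 + 10*d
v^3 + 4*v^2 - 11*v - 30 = (v - 3)*(v + 2)*(v + 5)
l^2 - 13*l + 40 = (l - 8)*(l - 5)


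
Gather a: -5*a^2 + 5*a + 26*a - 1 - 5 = -5*a^2 + 31*a - 6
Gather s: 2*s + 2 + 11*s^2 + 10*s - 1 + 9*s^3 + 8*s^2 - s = 9*s^3 + 19*s^2 + 11*s + 1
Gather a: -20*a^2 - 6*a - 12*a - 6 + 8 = -20*a^2 - 18*a + 2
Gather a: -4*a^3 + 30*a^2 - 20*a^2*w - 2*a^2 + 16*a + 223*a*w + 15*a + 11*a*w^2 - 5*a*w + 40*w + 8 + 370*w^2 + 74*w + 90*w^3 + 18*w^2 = -4*a^3 + a^2*(28 - 20*w) + a*(11*w^2 + 218*w + 31) + 90*w^3 + 388*w^2 + 114*w + 8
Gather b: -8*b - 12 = -8*b - 12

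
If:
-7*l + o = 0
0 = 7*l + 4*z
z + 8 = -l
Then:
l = 32/3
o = 224/3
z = -56/3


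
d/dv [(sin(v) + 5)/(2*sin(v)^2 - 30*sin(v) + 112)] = (-10*sin(v) + cos(v)^2 + 130)*cos(v)/(2*(sin(v)^2 - 15*sin(v) + 56)^2)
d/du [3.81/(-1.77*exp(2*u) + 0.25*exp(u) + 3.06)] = (13.4874*exp(u) - 0.9525)*exp(u)/(-1.77*exp(2*u) + 0.25*exp(u) + 3.06)^2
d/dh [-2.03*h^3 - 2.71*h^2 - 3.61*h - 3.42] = -6.09*h^2 - 5.42*h - 3.61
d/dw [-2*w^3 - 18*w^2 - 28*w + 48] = -6*w^2 - 36*w - 28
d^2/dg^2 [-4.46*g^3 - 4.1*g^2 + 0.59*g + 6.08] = -26.76*g - 8.2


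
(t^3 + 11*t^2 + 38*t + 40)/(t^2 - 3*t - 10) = (t^2 + 9*t + 20)/(t - 5)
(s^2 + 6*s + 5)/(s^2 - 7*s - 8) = (s + 5)/(s - 8)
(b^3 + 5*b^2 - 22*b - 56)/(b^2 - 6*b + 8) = (b^2 + 9*b + 14)/(b - 2)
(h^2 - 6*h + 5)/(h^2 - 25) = (h - 1)/(h + 5)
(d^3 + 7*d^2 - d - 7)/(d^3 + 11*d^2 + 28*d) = (d^2 - 1)/(d*(d + 4))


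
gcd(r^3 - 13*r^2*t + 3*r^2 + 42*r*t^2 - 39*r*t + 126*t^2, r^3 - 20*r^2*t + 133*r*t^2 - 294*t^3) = r^2 - 13*r*t + 42*t^2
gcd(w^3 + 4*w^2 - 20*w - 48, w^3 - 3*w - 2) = 1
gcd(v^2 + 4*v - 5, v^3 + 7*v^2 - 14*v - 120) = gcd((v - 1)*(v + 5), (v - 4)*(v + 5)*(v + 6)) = v + 5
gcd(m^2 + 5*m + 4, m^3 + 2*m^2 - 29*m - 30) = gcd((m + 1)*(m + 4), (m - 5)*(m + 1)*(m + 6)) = m + 1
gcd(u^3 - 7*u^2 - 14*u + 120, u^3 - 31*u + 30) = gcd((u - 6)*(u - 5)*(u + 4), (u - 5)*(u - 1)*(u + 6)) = u - 5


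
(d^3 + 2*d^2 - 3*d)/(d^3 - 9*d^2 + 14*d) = (d^2 + 2*d - 3)/(d^2 - 9*d + 14)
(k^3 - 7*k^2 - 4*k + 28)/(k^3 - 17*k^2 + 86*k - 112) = (k + 2)/(k - 8)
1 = 1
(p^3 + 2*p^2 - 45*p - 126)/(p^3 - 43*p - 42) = (p + 3)/(p + 1)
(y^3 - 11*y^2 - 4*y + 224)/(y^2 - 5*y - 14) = (y^2 - 4*y - 32)/(y + 2)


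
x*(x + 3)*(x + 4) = x^3 + 7*x^2 + 12*x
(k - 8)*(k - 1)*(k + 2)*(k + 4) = k^4 - 3*k^3 - 38*k^2 - 24*k + 64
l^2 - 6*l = l*(l - 6)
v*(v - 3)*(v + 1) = v^3 - 2*v^2 - 3*v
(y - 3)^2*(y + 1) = y^3 - 5*y^2 + 3*y + 9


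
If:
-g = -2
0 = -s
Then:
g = 2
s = 0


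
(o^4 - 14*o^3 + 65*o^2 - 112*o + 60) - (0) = o^4 - 14*o^3 + 65*o^2 - 112*o + 60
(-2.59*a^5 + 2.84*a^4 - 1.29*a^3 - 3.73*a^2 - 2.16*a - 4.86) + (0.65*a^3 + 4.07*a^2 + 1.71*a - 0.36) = -2.59*a^5 + 2.84*a^4 - 0.64*a^3 + 0.34*a^2 - 0.45*a - 5.22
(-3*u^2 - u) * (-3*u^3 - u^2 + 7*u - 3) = 9*u^5 + 6*u^4 - 20*u^3 + 2*u^2 + 3*u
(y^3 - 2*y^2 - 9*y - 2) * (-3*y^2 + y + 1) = -3*y^5 + 7*y^4 + 26*y^3 - 5*y^2 - 11*y - 2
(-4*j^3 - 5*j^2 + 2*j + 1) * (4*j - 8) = -16*j^4 + 12*j^3 + 48*j^2 - 12*j - 8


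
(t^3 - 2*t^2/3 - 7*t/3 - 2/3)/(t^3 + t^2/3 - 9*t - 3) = (t^2 - t - 2)/(t^2 - 9)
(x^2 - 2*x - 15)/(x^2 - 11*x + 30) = (x + 3)/(x - 6)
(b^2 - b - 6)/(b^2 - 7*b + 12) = (b + 2)/(b - 4)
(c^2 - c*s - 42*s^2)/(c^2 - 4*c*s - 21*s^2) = (c + 6*s)/(c + 3*s)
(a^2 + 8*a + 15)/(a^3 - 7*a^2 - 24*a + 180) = (a + 3)/(a^2 - 12*a + 36)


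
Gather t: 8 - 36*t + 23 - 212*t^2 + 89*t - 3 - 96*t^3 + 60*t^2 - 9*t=-96*t^3 - 152*t^2 + 44*t + 28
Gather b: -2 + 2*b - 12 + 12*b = 14*b - 14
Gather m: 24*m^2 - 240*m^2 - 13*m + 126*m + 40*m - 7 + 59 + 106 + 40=-216*m^2 + 153*m + 198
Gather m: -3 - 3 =-6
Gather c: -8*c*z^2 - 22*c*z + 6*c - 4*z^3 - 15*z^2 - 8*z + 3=c*(-8*z^2 - 22*z + 6) - 4*z^3 - 15*z^2 - 8*z + 3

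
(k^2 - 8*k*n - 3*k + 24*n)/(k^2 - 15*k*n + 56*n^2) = (k - 3)/(k - 7*n)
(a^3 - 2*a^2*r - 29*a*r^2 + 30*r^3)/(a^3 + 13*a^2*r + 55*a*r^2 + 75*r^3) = (a^2 - 7*a*r + 6*r^2)/(a^2 + 8*a*r + 15*r^2)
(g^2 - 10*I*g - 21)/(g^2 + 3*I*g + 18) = (g - 7*I)/(g + 6*I)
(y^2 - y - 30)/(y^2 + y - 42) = (y + 5)/(y + 7)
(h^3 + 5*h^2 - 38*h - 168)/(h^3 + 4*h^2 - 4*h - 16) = (h^2 + h - 42)/(h^2 - 4)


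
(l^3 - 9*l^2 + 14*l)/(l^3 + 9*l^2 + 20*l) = (l^2 - 9*l + 14)/(l^2 + 9*l + 20)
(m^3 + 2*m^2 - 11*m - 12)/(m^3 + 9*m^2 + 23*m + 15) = (m^2 + m - 12)/(m^2 + 8*m + 15)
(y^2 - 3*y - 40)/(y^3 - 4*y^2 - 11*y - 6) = (-y^2 + 3*y + 40)/(-y^3 + 4*y^2 + 11*y + 6)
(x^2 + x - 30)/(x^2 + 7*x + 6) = (x - 5)/(x + 1)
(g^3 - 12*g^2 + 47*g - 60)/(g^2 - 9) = (g^2 - 9*g + 20)/(g + 3)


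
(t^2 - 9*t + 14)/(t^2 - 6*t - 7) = (t - 2)/(t + 1)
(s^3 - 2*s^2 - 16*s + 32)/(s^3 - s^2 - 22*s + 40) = (s + 4)/(s + 5)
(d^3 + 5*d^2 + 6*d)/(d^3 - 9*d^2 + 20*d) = (d^2 + 5*d + 6)/(d^2 - 9*d + 20)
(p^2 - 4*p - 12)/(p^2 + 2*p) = (p - 6)/p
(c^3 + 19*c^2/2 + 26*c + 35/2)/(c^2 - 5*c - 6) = (2*c^2 + 17*c + 35)/(2*(c - 6))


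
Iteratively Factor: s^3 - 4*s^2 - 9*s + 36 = (s - 4)*(s^2 - 9) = (s - 4)*(s - 3)*(s + 3)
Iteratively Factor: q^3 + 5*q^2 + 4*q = (q + 4)*(q^2 + q) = (q + 1)*(q + 4)*(q)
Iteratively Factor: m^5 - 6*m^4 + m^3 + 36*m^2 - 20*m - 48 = (m - 4)*(m^4 - 2*m^3 - 7*m^2 + 8*m + 12) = (m - 4)*(m + 2)*(m^3 - 4*m^2 + m + 6) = (m - 4)*(m + 1)*(m + 2)*(m^2 - 5*m + 6) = (m - 4)*(m - 3)*(m + 1)*(m + 2)*(m - 2)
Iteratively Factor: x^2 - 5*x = (x - 5)*(x)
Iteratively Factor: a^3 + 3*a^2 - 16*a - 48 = (a + 3)*(a^2 - 16) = (a - 4)*(a + 3)*(a + 4)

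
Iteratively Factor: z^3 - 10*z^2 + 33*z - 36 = (z - 3)*(z^2 - 7*z + 12) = (z - 3)^2*(z - 4)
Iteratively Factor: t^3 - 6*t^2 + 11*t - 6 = (t - 3)*(t^2 - 3*t + 2) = (t - 3)*(t - 1)*(t - 2)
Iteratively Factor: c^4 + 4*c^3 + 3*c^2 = (c + 1)*(c^3 + 3*c^2) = c*(c + 1)*(c^2 + 3*c) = c^2*(c + 1)*(c + 3)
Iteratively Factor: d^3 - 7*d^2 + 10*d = (d - 5)*(d^2 - 2*d) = d*(d - 5)*(d - 2)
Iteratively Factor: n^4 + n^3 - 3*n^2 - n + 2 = (n + 1)*(n^3 - 3*n + 2) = (n + 1)*(n + 2)*(n^2 - 2*n + 1) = (n - 1)*(n + 1)*(n + 2)*(n - 1)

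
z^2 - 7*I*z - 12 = (z - 4*I)*(z - 3*I)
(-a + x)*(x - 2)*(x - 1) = -a*x^2 + 3*a*x - 2*a + x^3 - 3*x^2 + 2*x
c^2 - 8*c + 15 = (c - 5)*(c - 3)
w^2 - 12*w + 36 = (w - 6)^2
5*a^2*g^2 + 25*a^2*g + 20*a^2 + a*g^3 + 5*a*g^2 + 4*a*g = (5*a + g)*(g + 4)*(a*g + a)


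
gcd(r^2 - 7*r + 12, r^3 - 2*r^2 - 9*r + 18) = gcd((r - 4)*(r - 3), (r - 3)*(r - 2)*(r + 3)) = r - 3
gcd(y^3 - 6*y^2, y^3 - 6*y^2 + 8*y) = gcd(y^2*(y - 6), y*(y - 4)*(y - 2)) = y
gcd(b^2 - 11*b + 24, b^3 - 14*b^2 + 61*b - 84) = b - 3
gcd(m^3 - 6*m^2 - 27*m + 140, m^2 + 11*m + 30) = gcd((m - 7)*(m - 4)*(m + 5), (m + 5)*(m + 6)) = m + 5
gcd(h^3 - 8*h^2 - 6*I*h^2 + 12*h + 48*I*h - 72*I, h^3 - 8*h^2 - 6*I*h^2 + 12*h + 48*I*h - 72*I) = h^3 + h^2*(-8 - 6*I) + h*(12 + 48*I) - 72*I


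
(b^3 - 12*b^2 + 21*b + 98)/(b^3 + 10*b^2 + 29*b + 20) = (b^3 - 12*b^2 + 21*b + 98)/(b^3 + 10*b^2 + 29*b + 20)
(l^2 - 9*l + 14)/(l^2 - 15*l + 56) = (l - 2)/(l - 8)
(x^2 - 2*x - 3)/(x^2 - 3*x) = (x + 1)/x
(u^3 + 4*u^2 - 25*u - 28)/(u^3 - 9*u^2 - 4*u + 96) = (u^2 + 8*u + 7)/(u^2 - 5*u - 24)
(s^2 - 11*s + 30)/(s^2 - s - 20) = (s - 6)/(s + 4)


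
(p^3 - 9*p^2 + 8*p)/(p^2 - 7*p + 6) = p*(p - 8)/(p - 6)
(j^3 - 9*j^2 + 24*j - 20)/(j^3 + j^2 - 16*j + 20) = (j - 5)/(j + 5)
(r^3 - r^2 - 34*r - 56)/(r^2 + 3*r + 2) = (r^2 - 3*r - 28)/(r + 1)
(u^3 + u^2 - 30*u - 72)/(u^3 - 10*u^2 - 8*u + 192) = (u + 3)/(u - 8)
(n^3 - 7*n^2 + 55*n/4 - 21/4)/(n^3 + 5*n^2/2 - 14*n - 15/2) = (4*n^2 - 16*n + 7)/(2*(2*n^2 + 11*n + 5))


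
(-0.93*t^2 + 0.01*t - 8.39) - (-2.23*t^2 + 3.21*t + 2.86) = 1.3*t^2 - 3.2*t - 11.25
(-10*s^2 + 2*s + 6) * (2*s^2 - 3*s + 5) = -20*s^4 + 34*s^3 - 44*s^2 - 8*s + 30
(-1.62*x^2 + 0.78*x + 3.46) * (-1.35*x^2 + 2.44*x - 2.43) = 2.187*x^4 - 5.0058*x^3 + 1.1688*x^2 + 6.547*x - 8.4078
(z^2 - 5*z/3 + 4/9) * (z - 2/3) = z^3 - 7*z^2/3 + 14*z/9 - 8/27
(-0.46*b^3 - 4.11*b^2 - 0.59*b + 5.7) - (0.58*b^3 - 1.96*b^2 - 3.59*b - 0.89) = -1.04*b^3 - 2.15*b^2 + 3.0*b + 6.59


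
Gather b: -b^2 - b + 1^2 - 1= -b^2 - b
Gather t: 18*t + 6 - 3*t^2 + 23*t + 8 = -3*t^2 + 41*t + 14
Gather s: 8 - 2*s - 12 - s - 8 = -3*s - 12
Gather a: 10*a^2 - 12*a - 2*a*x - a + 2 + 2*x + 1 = 10*a^2 + a*(-2*x - 13) + 2*x + 3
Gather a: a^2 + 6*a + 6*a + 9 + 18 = a^2 + 12*a + 27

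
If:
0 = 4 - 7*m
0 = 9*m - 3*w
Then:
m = 4/7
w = 12/7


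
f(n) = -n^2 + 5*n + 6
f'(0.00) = 5.00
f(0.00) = 6.00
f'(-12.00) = 29.00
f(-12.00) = -198.00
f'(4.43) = -3.86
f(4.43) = 8.53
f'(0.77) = 3.46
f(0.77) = 9.26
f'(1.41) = 2.18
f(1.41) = 11.06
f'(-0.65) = 6.30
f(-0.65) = 2.33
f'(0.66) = 3.68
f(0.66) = 8.86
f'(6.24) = -7.48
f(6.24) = -1.74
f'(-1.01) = 7.02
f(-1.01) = -0.07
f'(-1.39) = 7.78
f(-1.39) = -2.88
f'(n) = 5 - 2*n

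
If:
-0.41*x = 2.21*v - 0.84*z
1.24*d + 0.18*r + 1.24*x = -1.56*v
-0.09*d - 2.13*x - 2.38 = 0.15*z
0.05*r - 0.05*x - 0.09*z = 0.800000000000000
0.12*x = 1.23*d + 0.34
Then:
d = -0.37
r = 12.48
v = -0.35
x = -1.00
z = -1.40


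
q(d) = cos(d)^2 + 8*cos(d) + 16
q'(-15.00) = 4.21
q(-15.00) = 10.50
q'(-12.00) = -5.20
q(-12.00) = 23.46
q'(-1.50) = 8.12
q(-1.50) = 16.57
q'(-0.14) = 1.39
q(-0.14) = 24.90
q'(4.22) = 6.22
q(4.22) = 12.44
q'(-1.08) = 7.89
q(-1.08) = 19.99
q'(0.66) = -5.87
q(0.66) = 22.94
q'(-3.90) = -4.50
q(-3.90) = 10.72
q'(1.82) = -7.27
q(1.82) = 14.09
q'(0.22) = -2.17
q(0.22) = 24.76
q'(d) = -2*sin(d)*cos(d) - 8*sin(d)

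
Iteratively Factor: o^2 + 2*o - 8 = (o + 4)*(o - 2)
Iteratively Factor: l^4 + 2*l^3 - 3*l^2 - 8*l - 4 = (l + 2)*(l^3 - 3*l - 2) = (l - 2)*(l + 2)*(l^2 + 2*l + 1) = (l - 2)*(l + 1)*(l + 2)*(l + 1)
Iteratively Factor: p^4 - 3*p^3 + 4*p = (p)*(p^3 - 3*p^2 + 4) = p*(p - 2)*(p^2 - p - 2) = p*(p - 2)*(p + 1)*(p - 2)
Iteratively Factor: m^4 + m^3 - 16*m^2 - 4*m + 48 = (m + 2)*(m^3 - m^2 - 14*m + 24) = (m - 3)*(m + 2)*(m^2 + 2*m - 8) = (m - 3)*(m + 2)*(m + 4)*(m - 2)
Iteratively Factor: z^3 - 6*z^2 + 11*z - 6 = (z - 3)*(z^2 - 3*z + 2) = (z - 3)*(z - 1)*(z - 2)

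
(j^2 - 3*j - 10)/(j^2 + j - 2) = (j - 5)/(j - 1)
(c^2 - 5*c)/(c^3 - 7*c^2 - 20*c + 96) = c*(c - 5)/(c^3 - 7*c^2 - 20*c + 96)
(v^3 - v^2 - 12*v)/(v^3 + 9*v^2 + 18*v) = (v - 4)/(v + 6)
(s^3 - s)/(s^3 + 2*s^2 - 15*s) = (s^2 - 1)/(s^2 + 2*s - 15)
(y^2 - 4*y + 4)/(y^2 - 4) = (y - 2)/(y + 2)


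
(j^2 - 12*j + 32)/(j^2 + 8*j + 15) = (j^2 - 12*j + 32)/(j^2 + 8*j + 15)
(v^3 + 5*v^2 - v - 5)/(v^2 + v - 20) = (v^2 - 1)/(v - 4)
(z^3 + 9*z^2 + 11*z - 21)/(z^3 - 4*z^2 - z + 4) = (z^2 + 10*z + 21)/(z^2 - 3*z - 4)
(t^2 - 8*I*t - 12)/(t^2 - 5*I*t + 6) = (t - 2*I)/(t + I)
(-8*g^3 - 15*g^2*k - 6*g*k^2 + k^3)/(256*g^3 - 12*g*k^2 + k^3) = (-g^2 - 2*g*k - k^2)/(32*g^2 + 4*g*k - k^2)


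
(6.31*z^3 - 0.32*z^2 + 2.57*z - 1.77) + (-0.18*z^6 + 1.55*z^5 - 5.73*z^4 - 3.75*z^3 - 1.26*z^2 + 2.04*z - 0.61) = -0.18*z^6 + 1.55*z^5 - 5.73*z^4 + 2.56*z^3 - 1.58*z^2 + 4.61*z - 2.38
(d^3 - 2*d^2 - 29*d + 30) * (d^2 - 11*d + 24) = d^5 - 13*d^4 + 17*d^3 + 301*d^2 - 1026*d + 720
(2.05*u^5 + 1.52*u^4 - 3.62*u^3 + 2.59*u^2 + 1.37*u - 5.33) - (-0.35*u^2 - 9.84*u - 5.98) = 2.05*u^5 + 1.52*u^4 - 3.62*u^3 + 2.94*u^2 + 11.21*u + 0.65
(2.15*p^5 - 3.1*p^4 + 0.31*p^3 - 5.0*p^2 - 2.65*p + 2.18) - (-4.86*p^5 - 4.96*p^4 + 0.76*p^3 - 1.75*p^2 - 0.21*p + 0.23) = 7.01*p^5 + 1.86*p^4 - 0.45*p^3 - 3.25*p^2 - 2.44*p + 1.95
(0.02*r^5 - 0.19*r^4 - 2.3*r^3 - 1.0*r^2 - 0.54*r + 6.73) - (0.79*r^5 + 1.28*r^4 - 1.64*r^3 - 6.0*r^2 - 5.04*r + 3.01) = -0.77*r^5 - 1.47*r^4 - 0.66*r^3 + 5.0*r^2 + 4.5*r + 3.72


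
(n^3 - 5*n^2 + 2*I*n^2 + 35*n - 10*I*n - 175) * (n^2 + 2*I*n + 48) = n^5 - 5*n^4 + 4*I*n^4 + 79*n^3 - 20*I*n^3 - 395*n^2 + 166*I*n^2 + 1680*n - 830*I*n - 8400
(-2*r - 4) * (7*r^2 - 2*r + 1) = -14*r^3 - 24*r^2 + 6*r - 4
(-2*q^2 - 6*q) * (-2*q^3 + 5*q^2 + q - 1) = 4*q^5 + 2*q^4 - 32*q^3 - 4*q^2 + 6*q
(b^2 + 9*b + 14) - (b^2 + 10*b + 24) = -b - 10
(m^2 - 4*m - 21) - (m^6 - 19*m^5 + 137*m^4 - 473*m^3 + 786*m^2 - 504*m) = -m^6 + 19*m^5 - 137*m^4 + 473*m^3 - 785*m^2 + 500*m - 21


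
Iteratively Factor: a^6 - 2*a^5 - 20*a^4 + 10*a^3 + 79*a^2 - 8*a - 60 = (a - 2)*(a^5 - 20*a^3 - 30*a^2 + 19*a + 30) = (a - 2)*(a + 3)*(a^4 - 3*a^3 - 11*a^2 + 3*a + 10) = (a - 2)*(a + 1)*(a + 3)*(a^3 - 4*a^2 - 7*a + 10) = (a - 2)*(a + 1)*(a + 2)*(a + 3)*(a^2 - 6*a + 5) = (a - 2)*(a - 1)*(a + 1)*(a + 2)*(a + 3)*(a - 5)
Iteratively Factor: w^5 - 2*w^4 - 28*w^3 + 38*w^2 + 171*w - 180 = (w + 4)*(w^4 - 6*w^3 - 4*w^2 + 54*w - 45) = (w - 3)*(w + 4)*(w^3 - 3*w^2 - 13*w + 15) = (w - 3)*(w - 1)*(w + 4)*(w^2 - 2*w - 15) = (w - 3)*(w - 1)*(w + 3)*(w + 4)*(w - 5)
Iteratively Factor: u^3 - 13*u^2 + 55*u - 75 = (u - 5)*(u^2 - 8*u + 15) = (u - 5)*(u - 3)*(u - 5)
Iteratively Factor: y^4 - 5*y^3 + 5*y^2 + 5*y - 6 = (y - 3)*(y^3 - 2*y^2 - y + 2) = (y - 3)*(y + 1)*(y^2 - 3*y + 2) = (y - 3)*(y - 2)*(y + 1)*(y - 1)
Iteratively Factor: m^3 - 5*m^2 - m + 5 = (m + 1)*(m^2 - 6*m + 5) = (m - 1)*(m + 1)*(m - 5)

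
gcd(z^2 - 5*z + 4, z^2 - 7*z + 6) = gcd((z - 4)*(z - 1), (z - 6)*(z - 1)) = z - 1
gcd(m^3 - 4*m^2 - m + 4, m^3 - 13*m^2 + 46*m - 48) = 1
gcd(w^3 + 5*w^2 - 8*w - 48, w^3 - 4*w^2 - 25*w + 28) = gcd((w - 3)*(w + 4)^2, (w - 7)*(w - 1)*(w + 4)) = w + 4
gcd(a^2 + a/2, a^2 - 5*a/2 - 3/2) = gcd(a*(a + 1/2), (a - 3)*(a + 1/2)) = a + 1/2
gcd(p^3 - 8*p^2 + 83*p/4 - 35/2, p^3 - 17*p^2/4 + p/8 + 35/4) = p^2 - 11*p/2 + 7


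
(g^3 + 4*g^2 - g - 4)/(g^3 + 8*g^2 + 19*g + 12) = (g - 1)/(g + 3)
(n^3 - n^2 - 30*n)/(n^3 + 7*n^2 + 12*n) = (n^2 - n - 30)/(n^2 + 7*n + 12)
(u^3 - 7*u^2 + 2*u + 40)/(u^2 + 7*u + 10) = (u^2 - 9*u + 20)/(u + 5)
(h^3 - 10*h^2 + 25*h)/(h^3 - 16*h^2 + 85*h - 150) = h/(h - 6)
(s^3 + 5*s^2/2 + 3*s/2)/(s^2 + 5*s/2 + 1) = s*(2*s^2 + 5*s + 3)/(2*s^2 + 5*s + 2)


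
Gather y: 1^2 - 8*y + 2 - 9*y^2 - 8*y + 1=-9*y^2 - 16*y + 4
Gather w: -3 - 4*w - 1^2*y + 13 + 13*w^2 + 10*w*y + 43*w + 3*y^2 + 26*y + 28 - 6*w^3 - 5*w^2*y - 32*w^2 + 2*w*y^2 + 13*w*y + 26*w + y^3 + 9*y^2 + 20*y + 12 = -6*w^3 + w^2*(-5*y - 19) + w*(2*y^2 + 23*y + 65) + y^3 + 12*y^2 + 45*y + 50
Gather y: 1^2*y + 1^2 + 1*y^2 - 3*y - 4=y^2 - 2*y - 3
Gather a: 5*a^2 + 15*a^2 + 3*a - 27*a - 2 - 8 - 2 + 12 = 20*a^2 - 24*a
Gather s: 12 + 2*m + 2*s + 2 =2*m + 2*s + 14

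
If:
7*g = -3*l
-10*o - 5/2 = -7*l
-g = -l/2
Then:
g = 0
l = 0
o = -1/4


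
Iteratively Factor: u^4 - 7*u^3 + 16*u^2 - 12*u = (u - 3)*(u^3 - 4*u^2 + 4*u) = u*(u - 3)*(u^2 - 4*u + 4) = u*(u - 3)*(u - 2)*(u - 2)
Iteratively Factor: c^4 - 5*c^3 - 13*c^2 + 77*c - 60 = (c - 3)*(c^3 - 2*c^2 - 19*c + 20) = (c - 3)*(c + 4)*(c^2 - 6*c + 5) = (c - 3)*(c - 1)*(c + 4)*(c - 5)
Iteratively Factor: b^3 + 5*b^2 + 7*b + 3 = (b + 3)*(b^2 + 2*b + 1) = (b + 1)*(b + 3)*(b + 1)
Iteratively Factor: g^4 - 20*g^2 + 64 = (g + 2)*(g^3 - 2*g^2 - 16*g + 32) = (g - 4)*(g + 2)*(g^2 + 2*g - 8) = (g - 4)*(g - 2)*(g + 2)*(g + 4)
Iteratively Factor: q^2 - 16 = (q - 4)*(q + 4)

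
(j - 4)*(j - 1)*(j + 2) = j^3 - 3*j^2 - 6*j + 8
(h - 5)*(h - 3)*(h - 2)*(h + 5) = h^4 - 5*h^3 - 19*h^2 + 125*h - 150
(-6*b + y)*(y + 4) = -6*b*y - 24*b + y^2 + 4*y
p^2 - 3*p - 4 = (p - 4)*(p + 1)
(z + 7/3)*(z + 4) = z^2 + 19*z/3 + 28/3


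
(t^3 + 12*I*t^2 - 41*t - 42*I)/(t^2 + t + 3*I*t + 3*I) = (t^2 + 9*I*t - 14)/(t + 1)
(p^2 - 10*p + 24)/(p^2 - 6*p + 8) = (p - 6)/(p - 2)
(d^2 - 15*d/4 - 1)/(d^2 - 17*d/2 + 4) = (4*d^2 - 15*d - 4)/(2*(2*d^2 - 17*d + 8))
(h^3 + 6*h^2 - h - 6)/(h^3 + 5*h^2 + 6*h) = (h^3 + 6*h^2 - h - 6)/(h*(h^2 + 5*h + 6))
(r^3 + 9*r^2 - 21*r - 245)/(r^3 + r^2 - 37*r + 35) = (r + 7)/(r - 1)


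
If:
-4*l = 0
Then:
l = 0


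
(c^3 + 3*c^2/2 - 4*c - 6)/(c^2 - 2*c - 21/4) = 2*(c^2 - 4)/(2*c - 7)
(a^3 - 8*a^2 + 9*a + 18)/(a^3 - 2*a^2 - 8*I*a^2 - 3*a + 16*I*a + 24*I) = (a - 6)/(a - 8*I)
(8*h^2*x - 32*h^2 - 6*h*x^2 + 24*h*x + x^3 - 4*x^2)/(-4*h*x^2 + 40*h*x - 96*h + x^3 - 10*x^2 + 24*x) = (-2*h + x)/(x - 6)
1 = 1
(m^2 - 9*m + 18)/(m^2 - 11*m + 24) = (m - 6)/(m - 8)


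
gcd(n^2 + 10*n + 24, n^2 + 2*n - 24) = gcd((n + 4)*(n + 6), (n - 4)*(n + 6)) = n + 6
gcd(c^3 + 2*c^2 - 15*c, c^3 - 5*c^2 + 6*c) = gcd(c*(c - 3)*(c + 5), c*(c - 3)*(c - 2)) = c^2 - 3*c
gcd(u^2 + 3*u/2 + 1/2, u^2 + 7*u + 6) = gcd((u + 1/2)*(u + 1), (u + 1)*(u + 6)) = u + 1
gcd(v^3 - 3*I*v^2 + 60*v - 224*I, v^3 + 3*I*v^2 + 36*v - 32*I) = v^2 + 4*I*v + 32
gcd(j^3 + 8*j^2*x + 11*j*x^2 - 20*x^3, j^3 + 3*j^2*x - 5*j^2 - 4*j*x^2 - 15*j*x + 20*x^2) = -j^2 - 3*j*x + 4*x^2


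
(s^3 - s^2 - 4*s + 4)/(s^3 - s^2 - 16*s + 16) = (s^2 - 4)/(s^2 - 16)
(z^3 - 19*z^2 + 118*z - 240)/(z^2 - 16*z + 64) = (z^2 - 11*z + 30)/(z - 8)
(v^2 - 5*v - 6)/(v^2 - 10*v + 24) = (v + 1)/(v - 4)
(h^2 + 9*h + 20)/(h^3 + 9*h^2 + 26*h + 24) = (h + 5)/(h^2 + 5*h + 6)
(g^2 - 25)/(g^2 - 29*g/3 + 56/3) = 3*(g^2 - 25)/(3*g^2 - 29*g + 56)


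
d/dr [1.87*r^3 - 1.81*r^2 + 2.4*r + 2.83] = 5.61*r^2 - 3.62*r + 2.4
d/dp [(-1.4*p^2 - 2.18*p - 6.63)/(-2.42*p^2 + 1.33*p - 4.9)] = (-7.1376*p^2 - 18.3692*p + 19.4999)/(5.8564*p^4 - 6.4372*p^3 + 25.4849*p^2 - 13.034*p + 24.01)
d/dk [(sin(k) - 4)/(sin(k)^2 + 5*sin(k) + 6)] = (8*sin(k) + cos(k)^2 + 25)*cos(k)/(sin(k)^2 + 5*sin(k) + 6)^2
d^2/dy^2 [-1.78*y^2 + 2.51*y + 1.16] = -3.56000000000000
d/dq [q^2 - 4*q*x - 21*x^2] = 2*q - 4*x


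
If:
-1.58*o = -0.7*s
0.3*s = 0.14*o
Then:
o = 0.00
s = 0.00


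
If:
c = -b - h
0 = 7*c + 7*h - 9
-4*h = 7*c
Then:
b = -9/7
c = -12/7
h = 3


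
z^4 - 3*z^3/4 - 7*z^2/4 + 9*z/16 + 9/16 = (z - 3/2)*(z - 3/4)*(z + 1/2)*(z + 1)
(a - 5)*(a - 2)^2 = a^3 - 9*a^2 + 24*a - 20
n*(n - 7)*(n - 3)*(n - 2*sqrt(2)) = n^4 - 10*n^3 - 2*sqrt(2)*n^3 + 21*n^2 + 20*sqrt(2)*n^2 - 42*sqrt(2)*n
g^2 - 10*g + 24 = (g - 6)*(g - 4)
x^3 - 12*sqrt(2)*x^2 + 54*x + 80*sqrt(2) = (x - 8*sqrt(2))*(x - 5*sqrt(2))*(x + sqrt(2))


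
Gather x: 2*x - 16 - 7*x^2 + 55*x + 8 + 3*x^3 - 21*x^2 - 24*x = 3*x^3 - 28*x^2 + 33*x - 8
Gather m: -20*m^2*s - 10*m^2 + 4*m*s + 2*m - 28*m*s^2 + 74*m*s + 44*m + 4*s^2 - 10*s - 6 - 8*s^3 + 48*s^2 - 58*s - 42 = m^2*(-20*s - 10) + m*(-28*s^2 + 78*s + 46) - 8*s^3 + 52*s^2 - 68*s - 48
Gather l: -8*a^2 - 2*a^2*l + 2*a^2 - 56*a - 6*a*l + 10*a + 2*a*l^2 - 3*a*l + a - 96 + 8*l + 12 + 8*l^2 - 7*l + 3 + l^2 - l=-6*a^2 - 45*a + l^2*(2*a + 9) + l*(-2*a^2 - 9*a) - 81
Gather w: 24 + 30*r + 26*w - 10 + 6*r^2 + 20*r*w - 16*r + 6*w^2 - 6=6*r^2 + 14*r + 6*w^2 + w*(20*r + 26) + 8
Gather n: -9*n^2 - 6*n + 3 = -9*n^2 - 6*n + 3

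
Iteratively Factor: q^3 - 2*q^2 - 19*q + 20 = (q + 4)*(q^2 - 6*q + 5) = (q - 5)*(q + 4)*(q - 1)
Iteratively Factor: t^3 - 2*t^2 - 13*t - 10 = (t + 1)*(t^2 - 3*t - 10) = (t + 1)*(t + 2)*(t - 5)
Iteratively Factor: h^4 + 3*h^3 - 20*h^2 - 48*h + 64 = (h + 4)*(h^3 - h^2 - 16*h + 16) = (h - 1)*(h + 4)*(h^2 - 16) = (h - 4)*(h - 1)*(h + 4)*(h + 4)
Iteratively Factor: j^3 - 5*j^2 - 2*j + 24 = (j - 3)*(j^2 - 2*j - 8) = (j - 4)*(j - 3)*(j + 2)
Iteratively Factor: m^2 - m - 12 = (m - 4)*(m + 3)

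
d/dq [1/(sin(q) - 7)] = -cos(q)/(sin(q) - 7)^2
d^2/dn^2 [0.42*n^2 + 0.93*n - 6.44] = 0.840000000000000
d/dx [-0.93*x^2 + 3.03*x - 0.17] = 3.03 - 1.86*x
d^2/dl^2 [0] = 0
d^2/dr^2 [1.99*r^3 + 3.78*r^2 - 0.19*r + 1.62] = 11.94*r + 7.56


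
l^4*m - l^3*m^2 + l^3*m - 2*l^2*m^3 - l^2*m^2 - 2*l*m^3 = l*(l - 2*m)*(l + m)*(l*m + m)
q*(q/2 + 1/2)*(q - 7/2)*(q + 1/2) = q^4/2 - q^3 - 19*q^2/8 - 7*q/8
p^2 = p^2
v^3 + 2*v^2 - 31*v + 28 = (v - 4)*(v - 1)*(v + 7)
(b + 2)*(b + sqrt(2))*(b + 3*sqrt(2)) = b^3 + 2*b^2 + 4*sqrt(2)*b^2 + 6*b + 8*sqrt(2)*b + 12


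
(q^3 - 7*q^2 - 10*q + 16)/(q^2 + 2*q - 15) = (q^3 - 7*q^2 - 10*q + 16)/(q^2 + 2*q - 15)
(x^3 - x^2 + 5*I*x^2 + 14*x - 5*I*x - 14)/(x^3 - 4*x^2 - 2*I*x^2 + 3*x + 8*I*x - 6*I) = (x + 7*I)/(x - 3)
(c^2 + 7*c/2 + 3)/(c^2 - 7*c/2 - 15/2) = (c + 2)/(c - 5)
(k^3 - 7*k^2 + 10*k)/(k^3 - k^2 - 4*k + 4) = k*(k - 5)/(k^2 + k - 2)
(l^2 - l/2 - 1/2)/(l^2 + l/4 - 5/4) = 2*(2*l + 1)/(4*l + 5)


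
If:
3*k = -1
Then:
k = -1/3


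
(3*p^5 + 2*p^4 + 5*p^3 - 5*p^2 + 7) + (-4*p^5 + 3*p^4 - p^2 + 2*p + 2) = -p^5 + 5*p^4 + 5*p^3 - 6*p^2 + 2*p + 9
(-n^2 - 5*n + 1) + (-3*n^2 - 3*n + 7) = -4*n^2 - 8*n + 8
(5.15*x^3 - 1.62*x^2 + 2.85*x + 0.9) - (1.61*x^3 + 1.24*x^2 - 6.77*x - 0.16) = 3.54*x^3 - 2.86*x^2 + 9.62*x + 1.06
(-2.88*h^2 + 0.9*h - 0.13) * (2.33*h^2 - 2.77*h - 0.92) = -6.7104*h^4 + 10.0746*h^3 - 0.1463*h^2 - 0.4679*h + 0.1196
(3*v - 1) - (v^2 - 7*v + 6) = -v^2 + 10*v - 7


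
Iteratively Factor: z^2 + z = (z + 1)*(z)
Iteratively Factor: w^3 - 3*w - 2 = (w + 1)*(w^2 - w - 2) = (w + 1)^2*(w - 2)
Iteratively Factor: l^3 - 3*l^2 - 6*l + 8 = (l + 2)*(l^2 - 5*l + 4) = (l - 4)*(l + 2)*(l - 1)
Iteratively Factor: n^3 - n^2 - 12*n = (n)*(n^2 - n - 12) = n*(n + 3)*(n - 4)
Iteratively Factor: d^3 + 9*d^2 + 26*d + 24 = (d + 2)*(d^2 + 7*d + 12) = (d + 2)*(d + 3)*(d + 4)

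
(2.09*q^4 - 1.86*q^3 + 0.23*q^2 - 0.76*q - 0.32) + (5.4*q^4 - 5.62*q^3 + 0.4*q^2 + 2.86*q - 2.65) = 7.49*q^4 - 7.48*q^3 + 0.63*q^2 + 2.1*q - 2.97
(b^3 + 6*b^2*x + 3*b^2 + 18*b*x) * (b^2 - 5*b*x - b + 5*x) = b^5 + b^4*x + 2*b^4 - 30*b^3*x^2 + 2*b^3*x - 3*b^3 - 60*b^2*x^2 - 3*b^2*x + 90*b*x^2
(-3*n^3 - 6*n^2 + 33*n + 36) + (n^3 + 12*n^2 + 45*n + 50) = -2*n^3 + 6*n^2 + 78*n + 86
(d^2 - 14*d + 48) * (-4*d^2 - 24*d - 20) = -4*d^4 + 32*d^3 + 124*d^2 - 872*d - 960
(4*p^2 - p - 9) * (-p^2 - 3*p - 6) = -4*p^4 - 11*p^3 - 12*p^2 + 33*p + 54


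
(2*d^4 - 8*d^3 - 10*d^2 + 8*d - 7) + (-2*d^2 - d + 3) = 2*d^4 - 8*d^3 - 12*d^2 + 7*d - 4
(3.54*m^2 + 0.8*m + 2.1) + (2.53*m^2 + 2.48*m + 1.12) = 6.07*m^2 + 3.28*m + 3.22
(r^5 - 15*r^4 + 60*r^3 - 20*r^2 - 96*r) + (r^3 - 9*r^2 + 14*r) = r^5 - 15*r^4 + 61*r^3 - 29*r^2 - 82*r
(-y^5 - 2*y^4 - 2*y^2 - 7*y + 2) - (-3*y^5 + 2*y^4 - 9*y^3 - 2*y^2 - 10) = 2*y^5 - 4*y^4 + 9*y^3 - 7*y + 12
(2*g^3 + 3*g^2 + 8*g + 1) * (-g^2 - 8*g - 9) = -2*g^5 - 19*g^4 - 50*g^3 - 92*g^2 - 80*g - 9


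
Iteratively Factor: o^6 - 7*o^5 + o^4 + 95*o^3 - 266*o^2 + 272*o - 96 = (o + 4)*(o^5 - 11*o^4 + 45*o^3 - 85*o^2 + 74*o - 24) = (o - 3)*(o + 4)*(o^4 - 8*o^3 + 21*o^2 - 22*o + 8) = (o - 3)*(o - 2)*(o + 4)*(o^3 - 6*o^2 + 9*o - 4) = (o - 3)*(o - 2)*(o - 1)*(o + 4)*(o^2 - 5*o + 4) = (o - 4)*(o - 3)*(o - 2)*(o - 1)*(o + 4)*(o - 1)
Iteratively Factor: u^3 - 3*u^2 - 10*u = (u)*(u^2 - 3*u - 10) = u*(u - 5)*(u + 2)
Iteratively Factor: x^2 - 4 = (x - 2)*(x + 2)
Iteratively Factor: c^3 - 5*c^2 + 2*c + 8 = (c - 4)*(c^2 - c - 2) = (c - 4)*(c - 2)*(c + 1)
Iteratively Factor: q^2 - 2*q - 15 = (q + 3)*(q - 5)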